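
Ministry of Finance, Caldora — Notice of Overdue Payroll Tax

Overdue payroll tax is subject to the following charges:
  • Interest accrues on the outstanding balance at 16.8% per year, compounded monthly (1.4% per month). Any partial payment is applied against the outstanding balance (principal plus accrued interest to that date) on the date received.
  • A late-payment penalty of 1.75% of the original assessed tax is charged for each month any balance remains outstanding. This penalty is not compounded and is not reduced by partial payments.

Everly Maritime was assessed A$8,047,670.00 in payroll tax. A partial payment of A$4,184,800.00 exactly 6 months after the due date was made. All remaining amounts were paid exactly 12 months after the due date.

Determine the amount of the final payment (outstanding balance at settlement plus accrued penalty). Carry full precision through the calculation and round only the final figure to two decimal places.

A$6,649,950.06

Balance at month 6: A$8,047,670.0000 × (1 + 0.014)^6 = A$8,747,780.7493…
After A$4,184,800.00 payment: A$8,747,780.7493… − A$4,184,800.00 = A$4,562,980.7493…
Balance at month 12: A$4,562,980.7493… × (1 + 0.014)^6 = A$4,959,939.3562…
Penalty: 12 × 1.75% × A$8,047,670.00 = A$1,690,010.70
Final settlement = outstanding balance + penalty = A$4,959,939.3562… + A$1,690,010.70 = A$6,649,950.06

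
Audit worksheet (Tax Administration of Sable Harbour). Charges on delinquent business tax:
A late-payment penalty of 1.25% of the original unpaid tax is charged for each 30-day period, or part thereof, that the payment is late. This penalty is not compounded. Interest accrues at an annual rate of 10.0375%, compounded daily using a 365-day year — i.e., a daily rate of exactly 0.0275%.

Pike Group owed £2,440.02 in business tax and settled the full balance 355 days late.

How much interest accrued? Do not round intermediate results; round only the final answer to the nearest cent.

Interest: £2,440.02 × ((1 + 0.000275)^355 − 1) = £2,440.02 × 0.10253445… = £250.1861…

£250.19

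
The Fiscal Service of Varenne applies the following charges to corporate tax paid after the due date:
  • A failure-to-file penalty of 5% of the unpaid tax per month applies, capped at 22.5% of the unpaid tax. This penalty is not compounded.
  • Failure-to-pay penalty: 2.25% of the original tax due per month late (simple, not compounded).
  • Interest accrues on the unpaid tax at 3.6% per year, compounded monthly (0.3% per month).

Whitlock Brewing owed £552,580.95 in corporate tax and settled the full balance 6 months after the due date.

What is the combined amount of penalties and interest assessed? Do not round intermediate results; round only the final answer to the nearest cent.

Failure-to-file: 6 × 5% × £552,580.95 = £165,774.29…, capped at 22.5% × £552,580.95 = £124,330.71…
Failure-to-pay penalty: 6 × 2.25% × £552,580.95 = £74,598.43…
Interest: £552,580.95 × ((1 + 0.003)^6 − 1) = £552,580.95 × 0.0181355… = £10,021.3546…
Penalties + interest = £198,929.1420 + £10,021.3546… = £208,950.50

£208,950.50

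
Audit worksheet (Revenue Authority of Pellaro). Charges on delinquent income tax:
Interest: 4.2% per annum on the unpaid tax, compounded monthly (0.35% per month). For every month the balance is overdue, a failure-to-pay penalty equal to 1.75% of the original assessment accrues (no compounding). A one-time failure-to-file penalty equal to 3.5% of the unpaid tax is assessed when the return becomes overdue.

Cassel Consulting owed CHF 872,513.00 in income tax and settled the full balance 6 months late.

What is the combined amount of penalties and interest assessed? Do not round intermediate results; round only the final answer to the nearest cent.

Failure-to-file penalty: 3.5% × CHF 872,513.00 = CHF 30,537.96…
Failure-to-pay penalty: 6 × 1.75% × CHF 872,513.00 = CHF 91,613.87…
Interest: CHF 872,513.00 × ((1 + 0.0035)^6 − 1) = CHF 872,513.00 × 0.0211846… = CHF 18,483.8474…
Penalties + interest = CHF 122,151.8200 + CHF 18,483.8474… = CHF 140,635.67

CHF 140,635.67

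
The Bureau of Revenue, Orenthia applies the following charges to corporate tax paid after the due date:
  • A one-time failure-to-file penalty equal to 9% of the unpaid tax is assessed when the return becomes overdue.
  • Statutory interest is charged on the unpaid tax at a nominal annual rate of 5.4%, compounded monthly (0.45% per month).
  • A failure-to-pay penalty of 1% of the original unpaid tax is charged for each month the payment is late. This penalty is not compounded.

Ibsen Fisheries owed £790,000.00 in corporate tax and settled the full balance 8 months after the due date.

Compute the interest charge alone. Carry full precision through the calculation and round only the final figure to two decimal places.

Interest: £790,000.00 × ((1 + 0.0045)^8 − 1) = £790,000.00 × 0.0365721… = £28,891.9841…

£28,891.98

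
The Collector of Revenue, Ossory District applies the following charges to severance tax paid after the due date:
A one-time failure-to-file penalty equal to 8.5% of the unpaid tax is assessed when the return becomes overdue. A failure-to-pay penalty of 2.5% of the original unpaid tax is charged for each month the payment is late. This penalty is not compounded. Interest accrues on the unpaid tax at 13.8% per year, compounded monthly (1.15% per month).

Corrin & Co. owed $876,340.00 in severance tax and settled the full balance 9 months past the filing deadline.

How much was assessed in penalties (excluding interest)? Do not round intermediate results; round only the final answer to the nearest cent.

$271,665.40

Failure-to-file penalty: 8.5% × $876,340.00 = $74,488.90
Failure-to-pay penalty = 2.5% × $876,340.00 × 9 mo = $197,176.50
Total penalty = $74,488.90 + $197,176.50 = $271,665.40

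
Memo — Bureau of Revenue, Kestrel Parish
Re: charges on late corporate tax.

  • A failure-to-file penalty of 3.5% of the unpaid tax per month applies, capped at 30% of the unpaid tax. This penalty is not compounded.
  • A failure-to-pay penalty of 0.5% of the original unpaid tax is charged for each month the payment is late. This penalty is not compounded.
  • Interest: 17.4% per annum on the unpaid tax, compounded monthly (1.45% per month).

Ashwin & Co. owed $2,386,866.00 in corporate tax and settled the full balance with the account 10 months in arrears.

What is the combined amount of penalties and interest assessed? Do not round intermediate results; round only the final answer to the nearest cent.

$1,204,977.15

Failure-to-file: 10 × 3.5% × $2,386,866.00 = $835,403.10, capped at 30% × $2,386,866.00 = $716,059.80
Failure-to-pay penalty: 10 × 0.5% × $2,386,866.00 = $119,343.30
Interest: $2,386,866.00 × ((1 + 0.0145)^10 − 1) = $2,386,866.00 × 0.1548365… = $369,574.0527…
Penalties + interest = $835,403.1000 + $369,574.0527… = $1,204,977.15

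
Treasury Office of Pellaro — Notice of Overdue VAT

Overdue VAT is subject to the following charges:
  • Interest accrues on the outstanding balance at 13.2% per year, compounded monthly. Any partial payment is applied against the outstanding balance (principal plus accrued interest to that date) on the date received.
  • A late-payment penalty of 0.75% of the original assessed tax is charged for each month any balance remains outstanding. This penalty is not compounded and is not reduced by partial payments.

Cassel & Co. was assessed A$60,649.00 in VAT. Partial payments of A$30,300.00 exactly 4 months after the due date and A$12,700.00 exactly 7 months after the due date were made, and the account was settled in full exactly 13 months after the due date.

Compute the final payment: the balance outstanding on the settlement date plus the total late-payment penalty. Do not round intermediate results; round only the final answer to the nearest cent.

A$28,834.50

Monthly rate = 13.2% ÷ 12 = 1.1%
Balance at month 4: A$60,649.0000 × (1 + 0.011)^4 = A$63,361.9110…
After A$30,300.00 payment: A$63,361.9110… − A$30,300.00 = A$33,061.9110…
Balance at month 7: A$33,061.9110… × (1 + 0.011)^3 = A$34,164.9995…
After A$12,700.00 payment: A$34,164.9995… − A$12,700.00 = A$21,464.9995…
Balance at month 13: A$21,464.9995… × (1 + 0.011)^6 = A$22,921.2246…
Penalty: 13 × 0.75% × A$60,649.00 = A$5,913.28…
Final settlement = outstanding balance + penalty = A$22,921.2246… + A$5,913.28… = A$28,834.50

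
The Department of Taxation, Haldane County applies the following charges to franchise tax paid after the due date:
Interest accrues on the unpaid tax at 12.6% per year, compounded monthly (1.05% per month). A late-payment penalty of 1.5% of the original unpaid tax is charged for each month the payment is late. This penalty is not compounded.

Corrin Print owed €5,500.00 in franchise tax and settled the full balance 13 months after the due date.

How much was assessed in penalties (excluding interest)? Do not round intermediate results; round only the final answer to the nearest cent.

Late-payment penalty = 1.5% × €5,500.00 × 13 mo = €1,072.50

€1,072.50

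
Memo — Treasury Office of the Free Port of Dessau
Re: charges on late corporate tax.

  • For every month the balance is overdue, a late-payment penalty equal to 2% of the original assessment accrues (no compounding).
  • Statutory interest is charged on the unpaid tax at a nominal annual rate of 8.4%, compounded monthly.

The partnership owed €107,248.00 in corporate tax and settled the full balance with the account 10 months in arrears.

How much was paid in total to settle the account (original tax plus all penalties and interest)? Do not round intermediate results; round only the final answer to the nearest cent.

Late-payment penalty = 2% × €107,248.00 × 10 mo = €21,449.60
Interest (8.4%/yr ÷ 12 = 0.7%/month): €107,248.00 × ((1 + 0.007)^10 − 1) = €7,748.3107…
Total = €107,248.00 + €21,449.6000 + €7,748.3107… = €136,445.91

€136,445.91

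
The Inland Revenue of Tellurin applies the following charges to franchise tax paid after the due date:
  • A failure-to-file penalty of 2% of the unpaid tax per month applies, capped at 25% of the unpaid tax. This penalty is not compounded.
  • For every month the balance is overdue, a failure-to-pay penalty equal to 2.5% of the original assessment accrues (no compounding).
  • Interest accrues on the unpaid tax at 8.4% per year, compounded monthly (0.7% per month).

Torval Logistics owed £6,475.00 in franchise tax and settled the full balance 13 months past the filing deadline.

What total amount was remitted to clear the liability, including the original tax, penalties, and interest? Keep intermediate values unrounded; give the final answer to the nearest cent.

Failure-to-file: 13 × 2% × £6,475.00 = £1,683.50, capped at 25% × £6,475.00 = £1,618.75
Failure-to-pay penalty: 13 × 2.5% × £6,475.00 = £2,104.38…
Interest: £6,475.00 × ((1 + 0.007)^13 − 1) = £6,475.00 × 0.0949218… = £614.6189…
Total = £6,475.00 + £3,723.1250 + £614.6189… = £10,812.74

£10,812.74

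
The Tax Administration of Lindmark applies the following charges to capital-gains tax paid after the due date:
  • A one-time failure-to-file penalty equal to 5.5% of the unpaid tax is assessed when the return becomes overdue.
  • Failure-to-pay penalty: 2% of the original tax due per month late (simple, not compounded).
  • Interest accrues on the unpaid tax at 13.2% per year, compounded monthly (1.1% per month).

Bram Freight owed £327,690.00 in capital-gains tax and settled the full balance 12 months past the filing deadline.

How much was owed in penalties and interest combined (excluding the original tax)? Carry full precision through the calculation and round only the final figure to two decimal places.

Failure-to-file penalty: 5.5% × £327,690.00 = £18,022.95
Failure-to-pay penalty: 12 × 2% × £327,690.00 = £78,645.60
Interest: £327,690.00 × ((1 + 0.011)^12 − 1) = £327,690.00 × 0.1402862… = £45,970.3837…
Penalties + interest = £96,668.5500 + £45,970.3837… = £142,638.93

£142,638.93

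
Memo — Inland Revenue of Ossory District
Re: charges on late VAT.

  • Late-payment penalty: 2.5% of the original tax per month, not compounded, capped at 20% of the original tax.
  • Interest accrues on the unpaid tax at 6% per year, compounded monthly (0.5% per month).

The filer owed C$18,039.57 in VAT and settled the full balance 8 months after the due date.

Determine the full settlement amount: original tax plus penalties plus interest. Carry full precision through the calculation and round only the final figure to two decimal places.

Penalty (uncapped): 8 × 2.5% × C$18,039.57 = C$3,607.91…; cap = 20% × C$18,039.57 = C$3,607.91… → penalty = C$3,607.91…
Interest: C$18,039.57 × ((1 + 0.005)^8 − 1) = C$18,039.57 × 0.0407070… = C$734.3376…
Total = C$18,039.57 + C$3,607.9140 + C$734.3376… = C$22,381.82

C$22,381.82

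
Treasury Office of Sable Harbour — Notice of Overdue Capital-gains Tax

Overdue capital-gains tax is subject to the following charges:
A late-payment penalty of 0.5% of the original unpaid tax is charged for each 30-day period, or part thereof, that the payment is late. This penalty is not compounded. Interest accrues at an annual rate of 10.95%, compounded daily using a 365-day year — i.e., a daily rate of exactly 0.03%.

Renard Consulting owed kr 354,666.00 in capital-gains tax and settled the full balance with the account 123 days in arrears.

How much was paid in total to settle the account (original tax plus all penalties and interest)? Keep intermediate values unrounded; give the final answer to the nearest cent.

kr 376,862.24

Penalty periods: ⌈123/30⌉ = 5; penalty = 5 × 0.5% × kr 354,666.00 = kr 8,866.65
Interest: kr 354,666.00 × ((1 + 0.0003)^123 − 1) = kr 354,666.00 × 0.03758351… = kr 13,329.5949…
Total = kr 354,666.00 + kr 8,866.6500 + kr 13,329.5949… = kr 376,862.24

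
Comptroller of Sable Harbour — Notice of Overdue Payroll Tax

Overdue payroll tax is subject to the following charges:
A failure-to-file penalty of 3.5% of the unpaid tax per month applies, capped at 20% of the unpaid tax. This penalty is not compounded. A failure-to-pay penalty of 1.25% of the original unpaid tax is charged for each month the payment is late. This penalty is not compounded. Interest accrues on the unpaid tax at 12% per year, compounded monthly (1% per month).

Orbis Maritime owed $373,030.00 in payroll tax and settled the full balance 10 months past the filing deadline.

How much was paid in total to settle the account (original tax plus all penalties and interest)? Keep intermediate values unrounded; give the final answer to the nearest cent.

Failure-to-file: 10 × 3.5% × $373,030.00 = $130,560.50, capped at 20% × $373,030.00 = $74,606.00
Failure-to-pay penalty: 10 × 1.25% × $373,030.00 = $46,628.75
Interest: $373,030.00 × ((1 + 0.01)^10 − 1) = $373,030.00 × 0.1046221… = $39,027.1914…
Total = $373,030.00 + $121,234.7500 + $39,027.1914… = $533,291.94

$533,291.94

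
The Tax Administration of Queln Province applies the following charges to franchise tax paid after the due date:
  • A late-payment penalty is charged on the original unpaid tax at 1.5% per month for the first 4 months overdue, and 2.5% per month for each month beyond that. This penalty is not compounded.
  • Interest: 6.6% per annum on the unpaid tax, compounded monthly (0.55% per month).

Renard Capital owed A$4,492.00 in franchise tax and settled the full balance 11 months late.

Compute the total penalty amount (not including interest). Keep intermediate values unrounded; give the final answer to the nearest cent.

A$1,055.62

Penalty, months 1–4: 4 × 1.5% × A$4,492.00 = A$269.52
Penalty, months 5–11: 7 × 2.5% × A$4,492.00 = A$786.10
Total penalty = A$269.52 + A$786.10 = A$1,055.62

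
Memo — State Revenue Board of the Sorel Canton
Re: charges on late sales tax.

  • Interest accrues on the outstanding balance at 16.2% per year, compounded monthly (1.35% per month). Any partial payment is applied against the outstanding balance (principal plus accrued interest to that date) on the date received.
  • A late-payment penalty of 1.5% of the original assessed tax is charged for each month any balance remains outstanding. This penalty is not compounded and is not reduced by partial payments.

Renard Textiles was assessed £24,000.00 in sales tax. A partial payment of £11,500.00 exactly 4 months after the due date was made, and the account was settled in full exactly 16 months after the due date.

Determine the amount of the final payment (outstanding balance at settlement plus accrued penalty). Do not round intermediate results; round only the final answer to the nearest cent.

Balance at month 4: £24,000.0000 × (1 + 0.0135)^4 = £25,322.4810…
After £11,500.00 payment: £25,322.4810… − £11,500.00 = £13,822.4810…
Balance at month 16: £13,822.4810… × (1 + 0.0135)^12 = £16,235.7007…
Penalty: 16 × 1.5% × £24,000.00 = £5,760.00
Final settlement = outstanding balance + penalty = £16,235.7007… + £5,760.00 = £21,995.70

£21,995.70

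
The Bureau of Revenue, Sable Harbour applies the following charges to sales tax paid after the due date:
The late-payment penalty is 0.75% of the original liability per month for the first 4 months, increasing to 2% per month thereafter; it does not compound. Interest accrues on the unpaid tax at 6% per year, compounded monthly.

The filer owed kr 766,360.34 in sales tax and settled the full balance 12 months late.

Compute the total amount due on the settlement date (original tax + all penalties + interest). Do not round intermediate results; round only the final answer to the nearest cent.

kr 959,236.23

Penalty, months 1–4: 4 × 0.75% × kr 766,360.34 = kr 22,990.81…
Penalty, months 5–12: 8 × 2% × kr 766,360.34 = kr 122,617.65…
Interest (6%/yr ÷ 12 = 0.5%/month): kr 766,360.34 × ((1 + 0.005)^12 − 1) = kr 47,267.4289…
Total = kr 766,360.34 + kr 145,608.4646 + kr 47,267.4289… = kr 959,236.23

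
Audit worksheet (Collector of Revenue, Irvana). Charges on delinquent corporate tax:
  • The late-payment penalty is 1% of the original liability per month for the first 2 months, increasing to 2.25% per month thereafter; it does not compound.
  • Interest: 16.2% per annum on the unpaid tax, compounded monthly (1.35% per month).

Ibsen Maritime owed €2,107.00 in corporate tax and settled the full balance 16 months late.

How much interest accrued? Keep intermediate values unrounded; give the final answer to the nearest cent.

Interest: €2,107.00 × ((1 + 0.0135)^16 − 1) = €2,107.00 × 0.2393103… = €504.2267…

€504.23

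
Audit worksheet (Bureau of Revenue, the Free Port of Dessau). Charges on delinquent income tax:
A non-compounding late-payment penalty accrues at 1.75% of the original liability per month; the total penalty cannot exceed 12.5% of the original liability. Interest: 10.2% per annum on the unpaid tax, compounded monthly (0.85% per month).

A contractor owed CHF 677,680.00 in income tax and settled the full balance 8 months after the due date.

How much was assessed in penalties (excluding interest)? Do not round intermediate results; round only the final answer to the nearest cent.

Penalty (uncapped): 8 × 1.75% × CHF 677,680.00 = CHF 94,875.20; cap = 12.5% × CHF 677,680.00 = CHF 84,710.00 → penalty = CHF 84,710.00

CHF 84,710.00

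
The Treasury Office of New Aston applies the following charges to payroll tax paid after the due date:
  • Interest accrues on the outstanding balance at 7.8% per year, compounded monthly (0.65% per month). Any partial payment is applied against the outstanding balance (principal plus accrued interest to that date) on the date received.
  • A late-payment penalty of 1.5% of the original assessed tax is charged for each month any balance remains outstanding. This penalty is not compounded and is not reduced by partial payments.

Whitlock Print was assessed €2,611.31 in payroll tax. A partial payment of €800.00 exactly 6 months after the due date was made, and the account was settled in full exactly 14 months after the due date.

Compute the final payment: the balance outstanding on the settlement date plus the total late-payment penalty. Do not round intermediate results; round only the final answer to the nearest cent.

€2,565.06

Balance at month 6: €2,611.3100 × (1 + 0.0065)^6 = €2,714.8204…
After €800.00 payment: €2,714.8204… − €800.00 = €1,914.8204…
Balance at month 14: €1,914.8204… × (1 + 0.0065)^8 = €2,016.6860…
Penalty: 14 × 1.5% × €2,611.31 = €548.38…
Final settlement = outstanding balance + penalty = €2,016.6860… + €548.38… = €2,565.06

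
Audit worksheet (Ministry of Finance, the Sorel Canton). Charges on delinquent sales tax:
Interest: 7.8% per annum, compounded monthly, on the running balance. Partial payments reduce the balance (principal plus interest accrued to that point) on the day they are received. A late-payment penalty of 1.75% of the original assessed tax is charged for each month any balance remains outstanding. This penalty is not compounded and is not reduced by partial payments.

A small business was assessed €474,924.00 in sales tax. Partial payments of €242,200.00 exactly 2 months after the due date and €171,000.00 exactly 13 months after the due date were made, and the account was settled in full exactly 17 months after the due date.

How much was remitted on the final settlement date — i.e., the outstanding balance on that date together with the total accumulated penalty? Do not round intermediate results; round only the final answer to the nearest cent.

Monthly rate = 7.8% ÷ 12 = 0.65%
Balance at month 2: €474,924.0000 × (1 + 0.0065)^2 = €481,118.0775…
After €242,200.00 payment: €481,118.0775… − €242,200.00 = €238,918.0775…
Balance at month 13: €238,918.0775… × (1 + 0.0065)^11 = €256,566.8741…
After €171,000.00 payment: €256,566.8741… − €171,000.00 = €85,566.8741…
Balance at month 17: €85,566.8741… × (1 + 0.0065)^4 = €87,813.3982…
Penalty: 17 × 1.75% × €474,924.00 = €141,289.89
Final settlement = outstanding balance + penalty = €87,813.3982… + €141,289.89 = €229,103.29

€229,103.29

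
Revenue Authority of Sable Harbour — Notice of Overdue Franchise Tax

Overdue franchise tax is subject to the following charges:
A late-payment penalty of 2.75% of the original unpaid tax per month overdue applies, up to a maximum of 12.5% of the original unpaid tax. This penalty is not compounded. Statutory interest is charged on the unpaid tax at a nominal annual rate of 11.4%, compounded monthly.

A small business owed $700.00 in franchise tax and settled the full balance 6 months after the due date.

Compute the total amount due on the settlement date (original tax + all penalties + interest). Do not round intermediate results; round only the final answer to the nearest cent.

Penalty (uncapped): 6 × 2.75% × $700.00 = $115.50; cap = 12.5% × $700.00 = $87.50 → penalty = $87.50
Interest (11.4%/yr ÷ 12 = 0.95%/month): $700.00 × ((1 + 0.0095)^6 − 1) = $40.8597…
Total = $700.00 + $87.5000 + $40.8597… = $828.36

$828.36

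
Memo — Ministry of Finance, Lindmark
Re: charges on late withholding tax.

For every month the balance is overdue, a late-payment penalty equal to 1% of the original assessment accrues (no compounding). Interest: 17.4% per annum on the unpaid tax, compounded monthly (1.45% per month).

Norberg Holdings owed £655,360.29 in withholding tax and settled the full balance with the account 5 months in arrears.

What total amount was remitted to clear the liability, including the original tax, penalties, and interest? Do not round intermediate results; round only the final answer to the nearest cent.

£737,039.95

Late-payment penalty = 1% × £655,360.29 × 5 mo = £32,768.01…
Interest: £655,360.29 × ((1 + 0.0145)^5 − 1) = £655,360.29 × 0.0746332… = £48,911.6408…
Total = £655,360.29 + £32,768.0145 + £48,911.6408… = £737,039.95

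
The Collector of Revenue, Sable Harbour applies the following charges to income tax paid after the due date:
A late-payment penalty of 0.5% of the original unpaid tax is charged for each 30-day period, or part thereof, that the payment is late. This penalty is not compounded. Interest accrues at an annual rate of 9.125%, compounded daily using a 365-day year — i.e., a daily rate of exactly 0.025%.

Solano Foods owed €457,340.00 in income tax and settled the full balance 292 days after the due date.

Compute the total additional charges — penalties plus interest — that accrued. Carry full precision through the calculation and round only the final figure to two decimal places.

€57,497.12

Penalty periods: ⌈292/30⌉ = 10; penalty = 10 × 0.5% × €457,340.00 = €22,867.00
Interest: €457,340.00 × ((1 + 0.00025)^292 − 1) = €457,340.00 × 0.07572072… = €34,630.1153…
Penalties + interest = €22,867.0000 + €34,630.1153… = €57,497.12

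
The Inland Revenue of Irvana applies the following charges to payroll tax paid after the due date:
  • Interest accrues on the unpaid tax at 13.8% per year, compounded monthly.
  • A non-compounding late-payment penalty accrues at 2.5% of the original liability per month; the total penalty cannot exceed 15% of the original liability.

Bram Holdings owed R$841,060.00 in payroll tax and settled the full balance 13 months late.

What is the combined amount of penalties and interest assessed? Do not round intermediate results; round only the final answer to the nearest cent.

R$260,950.00

Penalty (uncapped): 13 × 2.5% × R$841,060.00 = R$273,344.50; cap = 15% × R$841,060.00 = R$126,159.00 → penalty = R$126,159.00
Interest (13.8%/yr ÷ 12 = 1.15%/month): R$841,060.00 × ((1 + 0.0115)^13 − 1) = R$134,790.9994…
Penalties + interest = R$126,159.0000 + R$134,790.9994… = R$260,950.00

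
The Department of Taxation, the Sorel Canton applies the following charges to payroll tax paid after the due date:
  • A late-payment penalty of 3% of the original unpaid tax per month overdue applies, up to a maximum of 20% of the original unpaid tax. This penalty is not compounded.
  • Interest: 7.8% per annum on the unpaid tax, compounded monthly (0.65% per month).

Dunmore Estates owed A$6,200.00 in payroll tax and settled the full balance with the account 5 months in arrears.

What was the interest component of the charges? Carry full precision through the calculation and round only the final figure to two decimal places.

A$204.14

Interest: A$6,200.00 × ((1 + 0.0065)^5 − 1) = A$6,200.00 × 0.0329253… = A$204.1366…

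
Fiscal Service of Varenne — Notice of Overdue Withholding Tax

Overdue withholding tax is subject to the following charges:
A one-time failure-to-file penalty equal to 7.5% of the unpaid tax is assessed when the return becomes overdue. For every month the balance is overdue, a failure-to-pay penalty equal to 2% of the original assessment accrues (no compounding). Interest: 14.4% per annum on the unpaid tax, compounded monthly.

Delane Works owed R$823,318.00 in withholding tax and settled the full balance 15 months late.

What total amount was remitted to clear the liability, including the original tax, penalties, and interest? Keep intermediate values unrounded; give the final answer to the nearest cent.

Failure-to-file penalty: 7.5% × R$823,318.00 = R$61,748.85
Failure-to-pay penalty = 2% × R$823,318.00 × 15 mo = R$246,995.40
Interest (14.4%/yr ÷ 12 = 1.2%/month): R$823,318.00 × ((1 + 0.012)^15 − 1) = R$161,317.0651…
Total = R$823,318.00 + R$308,744.2500 + R$161,317.0651… = R$1,293,379.32

R$1,293,379.32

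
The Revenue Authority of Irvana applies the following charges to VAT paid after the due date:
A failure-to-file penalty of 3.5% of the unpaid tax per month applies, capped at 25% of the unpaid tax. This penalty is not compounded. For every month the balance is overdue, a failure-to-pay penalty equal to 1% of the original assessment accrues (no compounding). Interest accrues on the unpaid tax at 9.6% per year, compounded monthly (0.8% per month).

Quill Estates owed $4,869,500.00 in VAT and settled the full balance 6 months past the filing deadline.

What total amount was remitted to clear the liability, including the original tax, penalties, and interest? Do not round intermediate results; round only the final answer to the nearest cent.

Failure-to-file: 6 × 3.5% × $4,869,500.00 = $1,022,595.00 (under the 25% cap)
Failure-to-pay penalty = 1% × $4,869,500.00 × 6 mo = $292,170.00
Interest: $4,869,500.00 × ((1 + 0.008)^6 − 1) = $4,869,500.00 × 0.0489703… = $238,460.8838…
Total = $4,869,500.00 + $1,314,765.0000 + $238,460.8838… = $6,422,725.88

$6,422,725.88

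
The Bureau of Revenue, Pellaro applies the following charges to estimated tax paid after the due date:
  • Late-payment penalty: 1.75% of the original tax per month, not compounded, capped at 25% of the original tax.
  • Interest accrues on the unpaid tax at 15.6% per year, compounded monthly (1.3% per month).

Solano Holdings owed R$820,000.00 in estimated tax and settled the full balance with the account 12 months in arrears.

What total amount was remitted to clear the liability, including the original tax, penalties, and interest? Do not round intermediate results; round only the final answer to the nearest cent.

R$1,129,674.46

Penalty: 12 × 1.75% × R$820,000.00 = R$172,200.00 (below the 25% cap of R$205,000.00)
Interest: R$820,000.00 × ((1 + 0.013)^12 − 1) = R$820,000.00 × 0.1676518… = R$137,474.4565…
Total = R$820,000.00 + R$172,200.0000 + R$137,474.4565… = R$1,129,674.46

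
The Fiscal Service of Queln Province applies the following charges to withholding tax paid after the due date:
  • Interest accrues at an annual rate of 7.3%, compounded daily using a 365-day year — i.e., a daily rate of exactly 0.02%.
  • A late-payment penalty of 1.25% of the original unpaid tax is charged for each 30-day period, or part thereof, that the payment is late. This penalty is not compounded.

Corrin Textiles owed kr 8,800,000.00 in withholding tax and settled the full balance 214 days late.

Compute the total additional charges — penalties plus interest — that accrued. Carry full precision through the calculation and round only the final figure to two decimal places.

Penalty periods: ⌈214/30⌉ = 8; penalty = 8 × 1.25% × kr 8,800,000.00 = kr 880,000.00
Interest: kr 8,800,000.00 × ((1 + 0.0002)^214 − 1) = kr 8,800,000.00 × 0.04372466… = kr 384,777.0220…
Penalties + interest = kr 880,000.0000 + kr 384,777.0220… = kr 1,264,777.02

kr 1,264,777.02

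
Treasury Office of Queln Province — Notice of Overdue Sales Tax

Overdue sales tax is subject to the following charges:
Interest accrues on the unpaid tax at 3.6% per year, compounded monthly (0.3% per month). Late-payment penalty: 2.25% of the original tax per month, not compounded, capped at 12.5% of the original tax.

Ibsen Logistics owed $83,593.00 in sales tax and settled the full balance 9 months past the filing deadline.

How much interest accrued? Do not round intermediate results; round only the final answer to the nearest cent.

Interest: $83,593.00 × ((1 + 0.003)^9 − 1) = $83,593.00 × 0.0273263… = $2,284.2856…

$2,284.29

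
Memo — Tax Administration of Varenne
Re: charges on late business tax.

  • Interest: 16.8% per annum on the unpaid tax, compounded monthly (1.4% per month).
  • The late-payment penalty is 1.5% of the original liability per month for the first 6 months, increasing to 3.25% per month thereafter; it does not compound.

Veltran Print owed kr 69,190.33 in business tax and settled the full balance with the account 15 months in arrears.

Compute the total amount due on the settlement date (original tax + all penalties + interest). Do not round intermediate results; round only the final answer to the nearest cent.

kr 111,699.67

Penalty, months 1–6: 6 × 1.5% × kr 69,190.33 = kr 6,227.13…
Penalty, months 7–15: 9 × 3.25% × kr 69,190.33 = kr 20,238.17…
Interest: kr 69,190.33 × ((1 + 0.014)^15 − 1) = kr 69,190.33 × 0.2318826… = kr 16,044.0344…
Total = kr 69,190.33 + kr 26,465.3012… + kr 16,044.0344… = kr 111,699.67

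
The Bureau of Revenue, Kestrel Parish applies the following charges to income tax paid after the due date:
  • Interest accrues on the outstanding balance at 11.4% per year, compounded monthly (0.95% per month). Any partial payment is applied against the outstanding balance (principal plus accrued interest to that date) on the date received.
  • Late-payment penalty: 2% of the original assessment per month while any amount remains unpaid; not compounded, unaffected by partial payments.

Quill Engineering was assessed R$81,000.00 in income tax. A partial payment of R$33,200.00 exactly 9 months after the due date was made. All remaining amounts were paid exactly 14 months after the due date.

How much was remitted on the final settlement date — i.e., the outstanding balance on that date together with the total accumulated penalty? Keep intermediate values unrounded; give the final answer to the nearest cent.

R$80,336.94

Balance at month 9: R$81,000.0000 × (1 + 0.0095)^9 = R$88,194.5865…
After R$33,200.00 payment: R$88,194.5865… − R$33,200.00 = R$54,994.5865…
Balance at month 14: R$54,994.5865… × (1 + 0.0095)^5 = R$57,656.9357…
Penalty: 14 × 2% × R$81,000.00 = R$22,680.00
Final settlement = outstanding balance + penalty = R$57,656.9357… + R$22,680.00 = R$80,336.94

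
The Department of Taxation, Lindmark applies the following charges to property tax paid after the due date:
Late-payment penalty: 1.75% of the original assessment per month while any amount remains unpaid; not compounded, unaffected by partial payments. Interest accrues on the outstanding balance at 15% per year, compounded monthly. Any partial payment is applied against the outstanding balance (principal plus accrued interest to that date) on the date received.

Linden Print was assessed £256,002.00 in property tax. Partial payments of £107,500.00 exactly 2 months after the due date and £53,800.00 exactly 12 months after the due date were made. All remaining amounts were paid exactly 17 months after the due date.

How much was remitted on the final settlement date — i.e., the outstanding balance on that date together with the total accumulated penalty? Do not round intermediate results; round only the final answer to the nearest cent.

£205,591.68

Monthly rate = 15% ÷ 12 = 1.25%
Balance at month 2: £256,002.0000 × (1 + 0.0125)^2 = £262,442.0503…
After £107,500.00 payment: £262,442.0503… − £107,500.00 = £154,942.0503…
Balance at month 12: £154,942.0503… × (1 + 0.0125)^10 = £175,436.3639…
After £53,800.00 payment: £175,436.3639… − £53,800.00 = £121,636.3639…
Balance at month 17: £121,636.3639… × (1 + 0.0125)^5 = £129,431.0840…
Penalty: 17 × 1.75% × £256,002.00 = £76,160.60…
Final settlement = outstanding balance + penalty = £129,431.0840… + £76,160.60… = £205,591.68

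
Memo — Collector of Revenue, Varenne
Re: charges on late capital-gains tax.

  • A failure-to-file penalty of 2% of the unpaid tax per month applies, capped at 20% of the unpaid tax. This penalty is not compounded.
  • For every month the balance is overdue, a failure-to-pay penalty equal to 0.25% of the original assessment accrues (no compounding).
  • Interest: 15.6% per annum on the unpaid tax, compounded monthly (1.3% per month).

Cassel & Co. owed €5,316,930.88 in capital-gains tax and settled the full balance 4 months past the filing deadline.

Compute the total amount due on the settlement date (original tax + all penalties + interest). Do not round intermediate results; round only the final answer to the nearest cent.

Failure-to-file: 4 × 2% × €5,316,930.88 = €425,354.47… (under the 20% cap)
Failure-to-pay penalty = 0.25% × €5,316,930.88 × 4 mo = €53,169.31…
Interest: €5,316,930.88 × ((1 + 0.013)^4 − 1) = €5,316,930.88 × 0.0530228… = €281,918.6507…
Total = €5,316,930.88 + €478,523.7792 + €281,918.6507… = €6,077,373.31

€6,077,373.31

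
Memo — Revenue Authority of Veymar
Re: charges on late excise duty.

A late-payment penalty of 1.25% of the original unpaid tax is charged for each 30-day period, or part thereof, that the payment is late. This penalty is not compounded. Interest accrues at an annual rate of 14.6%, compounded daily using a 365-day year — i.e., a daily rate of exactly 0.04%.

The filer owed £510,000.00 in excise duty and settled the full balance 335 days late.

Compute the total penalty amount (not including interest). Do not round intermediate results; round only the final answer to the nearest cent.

£76,500.00

Penalty periods: ⌈335/30⌉ = 12; penalty = 12 × 1.25% × £510,000.00 = £76,500.00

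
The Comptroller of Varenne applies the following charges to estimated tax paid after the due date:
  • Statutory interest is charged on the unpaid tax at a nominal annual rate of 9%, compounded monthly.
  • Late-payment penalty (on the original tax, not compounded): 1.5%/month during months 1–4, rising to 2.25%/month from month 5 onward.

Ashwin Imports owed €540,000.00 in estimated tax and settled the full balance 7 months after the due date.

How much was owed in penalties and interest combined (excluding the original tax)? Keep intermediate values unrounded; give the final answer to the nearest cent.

€97,845.91

Penalty, months 1–4: 4 × 1.5% × €540,000.00 = €32,400.00
Penalty, months 5–7: 3 × 2.25% × €540,000.00 = €36,450.00
Interest (9%/yr ÷ 12 = 0.75%/month): €540,000.00 × ((1 + 0.0075)^7 − 1) = €28,995.9085…
Penalties + interest = €68,850.0000 + €28,995.9085… = €97,845.91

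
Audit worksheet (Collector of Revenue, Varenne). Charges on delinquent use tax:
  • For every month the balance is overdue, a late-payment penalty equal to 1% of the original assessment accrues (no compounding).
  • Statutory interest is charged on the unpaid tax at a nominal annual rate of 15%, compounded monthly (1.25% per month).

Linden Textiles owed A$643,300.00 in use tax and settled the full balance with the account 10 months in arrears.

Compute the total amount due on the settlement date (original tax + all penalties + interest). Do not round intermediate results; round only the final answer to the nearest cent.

Late-payment penalty = 1% × A$643,300.00 × 10 mo = A$64,330.00
Interest: A$643,300.00 × ((1 + 0.0125)^10 − 1) = A$643,300.00 × 0.1322708… = A$85,089.8247…
Total = A$643,300.00 + A$64,330.0000 + A$85,089.8247… = A$792,719.82

A$792,719.82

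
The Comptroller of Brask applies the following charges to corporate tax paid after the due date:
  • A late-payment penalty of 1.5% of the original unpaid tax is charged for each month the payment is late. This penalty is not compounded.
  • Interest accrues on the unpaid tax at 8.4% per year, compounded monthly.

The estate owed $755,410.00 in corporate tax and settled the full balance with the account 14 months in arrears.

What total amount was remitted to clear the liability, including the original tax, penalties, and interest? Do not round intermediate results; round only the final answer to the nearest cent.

$991,540.81

Late-payment penalty: 14 × 1.5% × $755,410.00 = $158,636.10
Interest (8.4%/yr ÷ 12 = 0.7%/month): $755,410.00 × ((1 + 0.007)^14 − 1) = $77,494.7089…
Total = $755,410.00 + $158,636.1000 + $77,494.7089… = $991,540.81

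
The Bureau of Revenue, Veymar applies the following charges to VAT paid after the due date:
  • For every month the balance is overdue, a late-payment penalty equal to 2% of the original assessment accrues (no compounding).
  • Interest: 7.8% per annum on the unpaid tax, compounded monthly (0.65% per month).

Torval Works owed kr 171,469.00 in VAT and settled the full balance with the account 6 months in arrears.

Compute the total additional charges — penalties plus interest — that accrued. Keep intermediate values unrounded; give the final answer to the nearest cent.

kr 27,373.19

Late-payment penalty = 2% × kr 171,469.00 × 6 mo = kr 20,576.28
Interest: kr 171,469.00 × ((1 + 0.0065)^6 − 1) = kr 171,469.00 × 0.0396393… = kr 6,796.9059…
Penalties + interest = kr 20,576.2800 + kr 6,796.9059… = kr 27,373.19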